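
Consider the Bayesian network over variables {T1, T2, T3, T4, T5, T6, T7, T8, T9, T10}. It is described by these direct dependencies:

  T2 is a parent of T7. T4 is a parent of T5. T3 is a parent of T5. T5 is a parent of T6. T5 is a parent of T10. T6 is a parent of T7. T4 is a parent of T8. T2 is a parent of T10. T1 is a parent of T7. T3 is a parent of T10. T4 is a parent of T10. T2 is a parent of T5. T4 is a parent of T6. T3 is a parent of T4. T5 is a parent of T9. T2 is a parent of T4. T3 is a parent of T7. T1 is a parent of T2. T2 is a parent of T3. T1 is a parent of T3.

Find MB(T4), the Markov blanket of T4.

{T2, T3, T5, T6, T8, T10}

By definition, MB(T4) is built from T4's parents, T4's children, and the co-parents of T4.
T4 has parents T2, T3.
T4 has children T5, T6, T8, T10.
Parents of each child, excluding T4:
  T5: T2, T3
  T6: T5
  T8: —
  T10: T2, T3, T5
Union: {T2, T3} ∪ {T5, T6, T8, T10} ∪ {T2, T3, T5} = {T2, T3, T5, T6, T8, T10}.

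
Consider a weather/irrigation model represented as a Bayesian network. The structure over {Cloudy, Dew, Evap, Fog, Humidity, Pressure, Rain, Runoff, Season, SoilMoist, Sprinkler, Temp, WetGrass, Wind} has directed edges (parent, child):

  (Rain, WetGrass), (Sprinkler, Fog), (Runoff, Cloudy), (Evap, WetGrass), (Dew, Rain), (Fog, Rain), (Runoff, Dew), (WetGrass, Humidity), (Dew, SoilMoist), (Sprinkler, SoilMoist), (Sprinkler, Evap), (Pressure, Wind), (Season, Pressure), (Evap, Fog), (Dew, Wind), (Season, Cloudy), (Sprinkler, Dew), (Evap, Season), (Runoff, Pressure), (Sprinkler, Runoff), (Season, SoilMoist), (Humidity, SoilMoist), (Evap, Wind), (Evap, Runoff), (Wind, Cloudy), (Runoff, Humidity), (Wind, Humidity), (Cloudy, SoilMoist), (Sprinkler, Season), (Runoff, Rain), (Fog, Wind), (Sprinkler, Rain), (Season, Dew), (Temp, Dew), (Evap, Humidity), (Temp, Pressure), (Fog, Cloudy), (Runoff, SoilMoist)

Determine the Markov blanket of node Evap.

A node's Markov blanket = Pa ∪ Ch ∪ (parents of Ch other than the node itself).
Children of Evap: Fog, Humidity, Runoff, Season, WetGrass, Wind.
Evap has parent Sprinkler.
For each child, the remaining parents (spouses of Evap):
  Runoff: Sprinkler
  Season: Sprinkler
  Fog: Sprinkler
  Wind: Dew, Fog, Pressure
  WetGrass: Rain
  Humidity: Runoff, WetGrass, Wind
So the Markov blanket of Evap is {Dew, Fog, Humidity, Pressure, Rain, Runoff, Season, Sprinkler, WetGrass, Wind}.

{Dew, Fog, Humidity, Pressure, Rain, Runoff, Season, Sprinkler, WetGrass, Wind}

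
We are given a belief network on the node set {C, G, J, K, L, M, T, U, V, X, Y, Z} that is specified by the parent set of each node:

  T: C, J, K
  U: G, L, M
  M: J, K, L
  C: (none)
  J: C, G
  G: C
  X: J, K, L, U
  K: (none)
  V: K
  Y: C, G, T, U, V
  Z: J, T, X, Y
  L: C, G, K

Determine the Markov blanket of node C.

{G, J, K, L, T, U, V, Y}

Recall MB(v) = parents ∪ children ∪ spouses, where spouses are the other parents of v's children.
C has no parents.
Children of C: G, J, L, T, Y.
Parents of each child, excluding C:
  G has no other parent.
  J also has parent G.
  L also has parents G, K.
  parents(T) \ {C} = {J, K}.
  Y's other parents are G, T, U, V.
Taking the union gives {G, J, K, L, T, U, V, Y}.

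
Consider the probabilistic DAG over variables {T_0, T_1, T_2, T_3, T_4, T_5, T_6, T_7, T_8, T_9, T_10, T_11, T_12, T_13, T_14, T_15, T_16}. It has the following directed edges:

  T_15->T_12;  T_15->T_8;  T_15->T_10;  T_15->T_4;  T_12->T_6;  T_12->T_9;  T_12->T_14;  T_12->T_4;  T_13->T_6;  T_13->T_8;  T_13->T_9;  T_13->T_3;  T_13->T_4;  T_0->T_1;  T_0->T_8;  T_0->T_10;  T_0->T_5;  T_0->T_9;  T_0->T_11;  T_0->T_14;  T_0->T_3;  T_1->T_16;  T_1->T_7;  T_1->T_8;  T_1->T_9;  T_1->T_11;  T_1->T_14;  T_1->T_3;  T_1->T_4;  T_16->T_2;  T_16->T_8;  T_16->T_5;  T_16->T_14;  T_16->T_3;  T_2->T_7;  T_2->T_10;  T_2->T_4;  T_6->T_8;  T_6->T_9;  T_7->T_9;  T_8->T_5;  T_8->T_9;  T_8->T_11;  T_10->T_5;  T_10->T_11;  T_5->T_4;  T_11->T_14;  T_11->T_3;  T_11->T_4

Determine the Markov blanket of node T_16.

T_16's parents: T_1.
T_16's children: T_2, T_3, T_5, T_8, T_14.
Parents of each child, excluding T_16:
  T_2: —
  T_8: T_0, T_1, T_6, T_13, T_15
  T_5: T_0, T_8, T_10
  T_14: T_0, T_1, T_11, T_12
  T_3: T_0, T_1, T_11, T_13
MB(T_16) = {T_0, T_1, T_2, T_3, T_5, T_6, T_8, T_10, T_11, T_12, T_13, T_14, T_15}.

{T_0, T_1, T_2, T_3, T_5, T_6, T_8, T_10, T_11, T_12, T_13, T_14, T_15}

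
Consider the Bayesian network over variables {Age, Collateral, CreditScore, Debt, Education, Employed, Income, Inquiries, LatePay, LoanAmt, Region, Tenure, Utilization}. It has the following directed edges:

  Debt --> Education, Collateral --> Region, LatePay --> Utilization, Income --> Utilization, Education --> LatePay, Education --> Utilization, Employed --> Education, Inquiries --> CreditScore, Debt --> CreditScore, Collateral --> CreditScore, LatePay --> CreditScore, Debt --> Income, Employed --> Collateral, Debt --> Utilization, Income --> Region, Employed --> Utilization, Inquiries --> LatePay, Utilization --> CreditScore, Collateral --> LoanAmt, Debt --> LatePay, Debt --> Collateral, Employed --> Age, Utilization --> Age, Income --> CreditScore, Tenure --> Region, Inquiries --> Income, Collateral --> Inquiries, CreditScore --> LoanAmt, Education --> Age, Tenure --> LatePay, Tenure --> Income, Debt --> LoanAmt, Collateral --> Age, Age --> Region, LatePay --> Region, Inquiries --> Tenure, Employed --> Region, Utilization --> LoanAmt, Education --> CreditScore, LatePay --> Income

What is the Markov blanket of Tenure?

{Age, Collateral, Debt, Education, Employed, Income, Inquiries, LatePay, Region}

Recall MB(v) = parents ∪ children ∪ spouses, where spouses are the other parents of v's children.
Pa(Tenure) = {Inquiries}.
Tenure's children: Income, LatePay, Region.
Other parents of Tenure's children:
  parents(LatePay) \ {Tenure} = {Debt, Education, Inquiries}.
  Income's other parents are Debt, Inquiries, LatePay.
  Region also has parents Age, Collateral, Employed, Income, LatePay.
Taking the union gives {Age, Collateral, Debt, Education, Employed, Income, Inquiries, LatePay, Region}.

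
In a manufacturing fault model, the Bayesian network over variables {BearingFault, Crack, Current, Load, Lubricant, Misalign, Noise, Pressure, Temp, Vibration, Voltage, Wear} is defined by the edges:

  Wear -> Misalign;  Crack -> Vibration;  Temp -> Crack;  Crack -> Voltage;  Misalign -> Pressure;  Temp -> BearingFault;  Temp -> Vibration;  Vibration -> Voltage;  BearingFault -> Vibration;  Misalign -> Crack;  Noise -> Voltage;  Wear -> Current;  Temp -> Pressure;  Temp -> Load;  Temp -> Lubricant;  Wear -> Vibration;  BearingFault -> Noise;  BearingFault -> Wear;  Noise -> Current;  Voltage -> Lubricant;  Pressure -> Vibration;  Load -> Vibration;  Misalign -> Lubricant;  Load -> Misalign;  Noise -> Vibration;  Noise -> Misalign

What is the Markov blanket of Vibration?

{BearingFault, Crack, Load, Noise, Pressure, Temp, Voltage, Wear}

A node's Markov blanket = Pa ∪ Ch ∪ (parents of Ch other than the node itself).
Ch(Vibration) = {Voltage}.
Vibration has parents BearingFault, Crack, Load, Noise, Pressure, Temp, Wear.
Other parents of Vibration's children:
  Voltage's other parents are Crack, Noise.
So the Markov blanket of Vibration is {BearingFault, Crack, Load, Noise, Pressure, Temp, Voltage, Wear}.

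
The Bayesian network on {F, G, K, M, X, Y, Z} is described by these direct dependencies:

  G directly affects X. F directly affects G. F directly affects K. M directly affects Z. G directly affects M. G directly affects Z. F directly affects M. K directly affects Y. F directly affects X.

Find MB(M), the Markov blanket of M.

{F, G, Z}

Recall MB(v) = parents ∪ children ∪ spouses, where spouses are the other parents of v's children.
M's parents: F, G.
M's children: Z.
Parents of each child, excluding M:
  Z's other parent is G.
So the Markov blanket of M is {F, G, Z}.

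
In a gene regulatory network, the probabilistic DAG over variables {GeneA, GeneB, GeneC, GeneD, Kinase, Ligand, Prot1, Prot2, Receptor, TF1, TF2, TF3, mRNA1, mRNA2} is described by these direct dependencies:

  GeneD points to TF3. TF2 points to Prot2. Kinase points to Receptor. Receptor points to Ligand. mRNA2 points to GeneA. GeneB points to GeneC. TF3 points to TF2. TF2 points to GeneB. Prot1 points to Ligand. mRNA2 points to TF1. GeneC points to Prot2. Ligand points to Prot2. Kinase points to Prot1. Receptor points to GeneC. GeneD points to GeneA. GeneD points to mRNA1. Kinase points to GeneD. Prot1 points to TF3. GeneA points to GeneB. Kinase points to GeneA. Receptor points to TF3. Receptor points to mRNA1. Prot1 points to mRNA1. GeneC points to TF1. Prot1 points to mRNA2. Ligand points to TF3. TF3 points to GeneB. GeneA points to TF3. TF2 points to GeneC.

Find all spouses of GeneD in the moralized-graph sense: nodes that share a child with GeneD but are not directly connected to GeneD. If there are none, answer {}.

{Ligand, Prot1, Receptor, mRNA2}

Children of GeneD: GeneA, TF3, mRNA1.
  GeneA also has parents Kinase, mRNA2.
  parents(mRNA1) \ {GeneD} = {Prot1, Receptor}.
  parents(TF3) \ {GeneD} = {GeneA, Ligand, Prot1, Receptor}.
Excluding nodes already adjacent to GeneD (GeneA, Kinase, TF3, mRNA1), the co-parent-only contribution is {Ligand, Prot1, Receptor, mRNA2}.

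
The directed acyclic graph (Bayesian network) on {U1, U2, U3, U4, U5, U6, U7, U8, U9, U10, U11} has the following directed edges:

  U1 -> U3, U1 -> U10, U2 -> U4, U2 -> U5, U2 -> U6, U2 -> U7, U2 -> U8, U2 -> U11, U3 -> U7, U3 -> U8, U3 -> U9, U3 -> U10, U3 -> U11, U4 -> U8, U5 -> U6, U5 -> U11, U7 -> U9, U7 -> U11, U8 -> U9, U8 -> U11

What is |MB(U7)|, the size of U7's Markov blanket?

6

The Markov blanket of a node is its parents, its children, and the other parents of its children.
U7's parents: U2, U3.
U7 has children U9, U11.
For each child, the remaining parents (spouses of U7):
  U9's other parents are U3, U8.
  U11's other parents are U2, U3, U5, U8.
MB(U7) = {U2, U3, U5, U8, U9, U11}, which has 6 nodes.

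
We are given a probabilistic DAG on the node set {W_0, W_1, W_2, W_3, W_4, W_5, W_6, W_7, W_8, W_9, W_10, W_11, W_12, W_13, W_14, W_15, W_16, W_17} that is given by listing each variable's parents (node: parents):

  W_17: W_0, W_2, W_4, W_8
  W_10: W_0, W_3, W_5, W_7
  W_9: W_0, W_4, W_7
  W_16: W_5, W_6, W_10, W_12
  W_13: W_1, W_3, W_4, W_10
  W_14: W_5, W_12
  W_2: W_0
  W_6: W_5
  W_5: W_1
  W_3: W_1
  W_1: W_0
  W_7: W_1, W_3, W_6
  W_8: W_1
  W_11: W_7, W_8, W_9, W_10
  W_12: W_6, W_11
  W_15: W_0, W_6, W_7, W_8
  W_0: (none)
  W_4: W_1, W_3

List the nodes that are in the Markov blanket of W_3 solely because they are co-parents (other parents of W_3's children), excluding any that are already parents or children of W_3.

Children of W_3: W_4, W_7, W_10, W_13.
  W_4: W_1
  W_7: W_1, W_6
  W_10: W_0, W_5, W_7
  W_13: W_1, W_4, W_10
Excluding nodes already adjacent to W_3 (W_1, W_4, W_7, W_10, W_13), the co-parent-only contribution is {W_0, W_5, W_6}.

{W_0, W_5, W_6}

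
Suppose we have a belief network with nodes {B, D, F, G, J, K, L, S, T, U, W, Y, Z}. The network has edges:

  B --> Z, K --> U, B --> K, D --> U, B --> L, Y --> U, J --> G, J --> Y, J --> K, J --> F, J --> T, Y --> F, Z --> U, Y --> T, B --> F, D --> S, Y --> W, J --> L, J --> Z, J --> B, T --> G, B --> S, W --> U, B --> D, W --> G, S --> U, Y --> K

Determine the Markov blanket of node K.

A node's Markov blanket = Pa ∪ Ch ∪ (parents of Ch other than the node itself).
K has parents B, J, Y.
K has child U.
Other parents of K's children:
  U's other parents are D, S, W, Y, Z.
Union: {B, J, Y} ∪ {U} ∪ {D, S, W, Y, Z} = {B, D, J, S, U, W, Y, Z}.

{B, D, J, S, U, W, Y, Z}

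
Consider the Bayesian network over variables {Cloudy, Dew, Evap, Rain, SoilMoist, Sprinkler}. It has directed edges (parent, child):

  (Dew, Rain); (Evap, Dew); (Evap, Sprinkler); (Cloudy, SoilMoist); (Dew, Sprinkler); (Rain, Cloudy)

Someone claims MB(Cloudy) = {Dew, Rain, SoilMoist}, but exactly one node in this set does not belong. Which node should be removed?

A node's Markov blanket = Pa ∪ Ch ∪ (parents of Ch other than the node itself).
Cloudy's parents: Rain.
Cloudy has child SoilMoist.
Co-parents of Cloudy (other parents of its children):
  SoilMoist: no additional parents.
MB(Cloudy) = {Rain, SoilMoist}.
Dew is neither a parent, child, nor co-parent of Cloudy, so it does not belong.

Dew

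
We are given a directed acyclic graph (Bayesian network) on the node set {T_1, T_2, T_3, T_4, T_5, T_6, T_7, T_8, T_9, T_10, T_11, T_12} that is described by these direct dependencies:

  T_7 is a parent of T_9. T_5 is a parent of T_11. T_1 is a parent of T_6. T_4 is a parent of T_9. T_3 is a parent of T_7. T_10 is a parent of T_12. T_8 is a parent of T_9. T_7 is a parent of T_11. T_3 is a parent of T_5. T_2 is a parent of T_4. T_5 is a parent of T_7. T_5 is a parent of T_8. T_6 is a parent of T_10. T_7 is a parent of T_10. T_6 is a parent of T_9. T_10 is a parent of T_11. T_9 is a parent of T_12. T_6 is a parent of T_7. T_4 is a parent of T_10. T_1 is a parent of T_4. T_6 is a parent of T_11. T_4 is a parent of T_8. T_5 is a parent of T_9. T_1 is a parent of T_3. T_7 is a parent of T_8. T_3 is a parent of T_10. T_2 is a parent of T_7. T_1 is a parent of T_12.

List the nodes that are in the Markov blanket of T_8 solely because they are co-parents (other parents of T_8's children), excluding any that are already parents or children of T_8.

{T_6}

Children of T_8: T_9.
  parents(T_9) \ {T_8} = {T_4, T_5, T_6, T_7}.
Excluding nodes already adjacent to T_8 (T_4, T_5, T_7, T_9), the co-parent-only contribution is {T_6}.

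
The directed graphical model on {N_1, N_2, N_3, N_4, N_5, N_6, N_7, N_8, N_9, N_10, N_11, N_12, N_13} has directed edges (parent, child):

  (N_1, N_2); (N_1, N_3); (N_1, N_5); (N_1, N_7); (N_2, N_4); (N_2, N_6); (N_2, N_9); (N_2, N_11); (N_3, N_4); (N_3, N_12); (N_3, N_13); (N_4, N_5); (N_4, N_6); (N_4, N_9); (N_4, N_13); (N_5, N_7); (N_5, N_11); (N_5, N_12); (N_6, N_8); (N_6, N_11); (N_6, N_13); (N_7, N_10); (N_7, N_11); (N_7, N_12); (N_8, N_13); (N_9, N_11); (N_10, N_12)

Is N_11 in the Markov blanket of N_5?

N_11 is a child of N_5.
So N_11 ∈ MB(N_5).

Yes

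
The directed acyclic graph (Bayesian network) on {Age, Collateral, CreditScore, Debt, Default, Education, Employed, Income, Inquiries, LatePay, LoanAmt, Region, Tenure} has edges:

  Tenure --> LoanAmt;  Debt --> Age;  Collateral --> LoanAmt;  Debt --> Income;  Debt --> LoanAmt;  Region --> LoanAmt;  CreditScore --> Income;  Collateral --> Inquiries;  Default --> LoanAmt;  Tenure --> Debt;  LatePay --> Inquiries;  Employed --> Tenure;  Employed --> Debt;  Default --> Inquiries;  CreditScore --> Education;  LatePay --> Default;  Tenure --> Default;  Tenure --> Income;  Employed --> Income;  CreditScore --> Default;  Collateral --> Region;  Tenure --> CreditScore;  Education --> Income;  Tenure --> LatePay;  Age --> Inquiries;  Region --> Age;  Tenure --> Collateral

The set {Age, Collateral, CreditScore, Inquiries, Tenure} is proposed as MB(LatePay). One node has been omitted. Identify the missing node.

The Markov blanket of a node is its parents, its children, and the other parents of its children.
LatePay's children: Default, Inquiries.
LatePay has parent Tenure.
Co-parents of LatePay (other parents of its children):
  Default also has parents CreditScore, Tenure.
  parents(Inquiries) \ {LatePay} = {Age, Collateral, Default}.
MB(LatePay) = {Age, Collateral, CreditScore, Default, Inquiries, Tenure}.
Comparing with the claimed set, Default is missing.

Default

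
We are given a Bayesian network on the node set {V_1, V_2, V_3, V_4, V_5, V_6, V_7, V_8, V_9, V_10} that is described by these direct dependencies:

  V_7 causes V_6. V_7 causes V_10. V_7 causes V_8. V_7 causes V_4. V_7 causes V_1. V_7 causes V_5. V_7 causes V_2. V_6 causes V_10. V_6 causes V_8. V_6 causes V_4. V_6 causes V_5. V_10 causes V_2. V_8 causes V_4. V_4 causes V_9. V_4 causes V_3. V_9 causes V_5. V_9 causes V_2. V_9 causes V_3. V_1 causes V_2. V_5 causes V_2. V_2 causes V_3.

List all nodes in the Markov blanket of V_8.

{V_4, V_6, V_7}

The Markov blanket of a node is its parents, its children, and the other parents of its children.
V_8 has child V_4.
Pa(V_8) = {V_6, V_7}.
Other parents of V_8's children:
  V_4's other parents are V_6, V_7.
MB(V_8) = {V_4, V_6, V_7}.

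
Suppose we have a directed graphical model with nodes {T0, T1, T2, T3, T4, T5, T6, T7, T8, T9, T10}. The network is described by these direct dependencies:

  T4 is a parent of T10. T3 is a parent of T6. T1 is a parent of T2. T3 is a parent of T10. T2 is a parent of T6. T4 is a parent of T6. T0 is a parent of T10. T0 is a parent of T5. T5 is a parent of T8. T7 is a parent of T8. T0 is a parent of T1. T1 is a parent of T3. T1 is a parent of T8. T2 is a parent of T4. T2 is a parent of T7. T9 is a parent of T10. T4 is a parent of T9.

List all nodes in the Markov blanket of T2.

{T1, T3, T4, T6, T7}

By definition, MB(T2) is built from T2's parents, T2's children, and the co-parents of T2.
Children of T2: T4, T6, T7.
Pa(T2) = {T1}.
Other parents of T2's children:
  T4: no additional parents.
  T6 also has parents T3, T4.
  T7: no additional parents.
MB(T2) = {T1, T3, T4, T6, T7}.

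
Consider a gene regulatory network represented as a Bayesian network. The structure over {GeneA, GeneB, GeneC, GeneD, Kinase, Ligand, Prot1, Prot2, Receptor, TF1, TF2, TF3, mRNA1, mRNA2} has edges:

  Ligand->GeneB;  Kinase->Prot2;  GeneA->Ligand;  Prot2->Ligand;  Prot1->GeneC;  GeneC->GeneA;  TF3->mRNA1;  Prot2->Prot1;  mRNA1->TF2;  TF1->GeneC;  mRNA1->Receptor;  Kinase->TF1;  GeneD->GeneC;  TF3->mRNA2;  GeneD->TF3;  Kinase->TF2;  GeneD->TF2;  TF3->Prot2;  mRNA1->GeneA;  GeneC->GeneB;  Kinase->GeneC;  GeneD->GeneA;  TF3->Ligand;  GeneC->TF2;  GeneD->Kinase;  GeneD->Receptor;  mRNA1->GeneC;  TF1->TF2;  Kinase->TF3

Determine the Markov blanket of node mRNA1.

Recall MB(v) = parents ∪ children ∪ spouses, where spouses are the other parents of v's children.
Children of mRNA1: GeneA, GeneC, Receptor, TF2.
mRNA1's parents: TF3.
Parents of each child, excluding mRNA1:
  parents(GeneC) \ {mRNA1} = {GeneD, Kinase, Prot1, TF1}.
  Receptor's other parent is GeneD.
  parents(TF2) \ {mRNA1} = {GeneC, GeneD, Kinase, TF1}.
  parents(GeneA) \ {mRNA1} = {GeneC, GeneD}.
Taking the union gives {GeneA, GeneC, GeneD, Kinase, Prot1, Receptor, TF1, TF2, TF3}.

{GeneA, GeneC, GeneD, Kinase, Prot1, Receptor, TF1, TF2, TF3}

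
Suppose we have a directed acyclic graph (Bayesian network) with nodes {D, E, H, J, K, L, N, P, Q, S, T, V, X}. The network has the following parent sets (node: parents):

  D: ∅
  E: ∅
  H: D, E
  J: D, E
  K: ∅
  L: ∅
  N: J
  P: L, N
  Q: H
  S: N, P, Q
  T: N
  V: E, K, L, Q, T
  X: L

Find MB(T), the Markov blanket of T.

The Markov blanket of a node is its parents, its children, and the other parents of its children.
T's children: V.
Pa(T) = {N}.
Parents of each child, excluding T:
  V also has parents E, K, L, Q.
So the Markov blanket of T is {E, K, L, N, Q, V}.

{E, K, L, N, Q, V}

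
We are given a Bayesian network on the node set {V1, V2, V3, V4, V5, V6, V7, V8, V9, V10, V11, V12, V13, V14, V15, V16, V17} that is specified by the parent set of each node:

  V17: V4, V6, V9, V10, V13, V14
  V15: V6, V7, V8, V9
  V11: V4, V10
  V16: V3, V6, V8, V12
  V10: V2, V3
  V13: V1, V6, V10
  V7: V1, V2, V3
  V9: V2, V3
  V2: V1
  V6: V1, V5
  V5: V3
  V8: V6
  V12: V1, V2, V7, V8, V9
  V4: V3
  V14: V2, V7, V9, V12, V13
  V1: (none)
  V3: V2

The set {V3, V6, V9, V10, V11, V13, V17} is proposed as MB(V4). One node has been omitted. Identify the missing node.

V14

Recall MB(v) = parents ∪ children ∪ spouses, where spouses are the other parents of v's children.
V4 has parent V3.
V4's children: V11, V17.
Parents of each child, excluding V4:
  parents(V11) \ {V4} = {V10}.
  V17 also has parents V6, V9, V10, V13, V14.
MB(V4) = {V3, V6, V9, V10, V11, V13, V14, V17}.
Comparing with the claimed set, V14 is missing.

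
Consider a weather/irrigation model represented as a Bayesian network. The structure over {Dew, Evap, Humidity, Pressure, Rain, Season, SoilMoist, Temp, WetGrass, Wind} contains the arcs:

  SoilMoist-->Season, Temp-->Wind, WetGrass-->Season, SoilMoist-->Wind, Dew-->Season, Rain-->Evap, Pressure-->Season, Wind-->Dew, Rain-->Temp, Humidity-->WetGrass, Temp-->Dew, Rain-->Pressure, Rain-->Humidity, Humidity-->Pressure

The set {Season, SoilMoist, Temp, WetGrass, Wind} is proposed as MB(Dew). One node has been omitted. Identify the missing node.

Pressure

A node's Markov blanket = Pa ∪ Ch ∪ (parents of Ch other than the node itself).
Dew has child Season.
Pa(Dew) = {Temp, Wind}.
Co-parents of Dew (other parents of its children):
  Season: Pressure, SoilMoist, WetGrass
MB(Dew) = {Pressure, Season, SoilMoist, Temp, WetGrass, Wind}.
Comparing with the claimed set, Pressure is missing.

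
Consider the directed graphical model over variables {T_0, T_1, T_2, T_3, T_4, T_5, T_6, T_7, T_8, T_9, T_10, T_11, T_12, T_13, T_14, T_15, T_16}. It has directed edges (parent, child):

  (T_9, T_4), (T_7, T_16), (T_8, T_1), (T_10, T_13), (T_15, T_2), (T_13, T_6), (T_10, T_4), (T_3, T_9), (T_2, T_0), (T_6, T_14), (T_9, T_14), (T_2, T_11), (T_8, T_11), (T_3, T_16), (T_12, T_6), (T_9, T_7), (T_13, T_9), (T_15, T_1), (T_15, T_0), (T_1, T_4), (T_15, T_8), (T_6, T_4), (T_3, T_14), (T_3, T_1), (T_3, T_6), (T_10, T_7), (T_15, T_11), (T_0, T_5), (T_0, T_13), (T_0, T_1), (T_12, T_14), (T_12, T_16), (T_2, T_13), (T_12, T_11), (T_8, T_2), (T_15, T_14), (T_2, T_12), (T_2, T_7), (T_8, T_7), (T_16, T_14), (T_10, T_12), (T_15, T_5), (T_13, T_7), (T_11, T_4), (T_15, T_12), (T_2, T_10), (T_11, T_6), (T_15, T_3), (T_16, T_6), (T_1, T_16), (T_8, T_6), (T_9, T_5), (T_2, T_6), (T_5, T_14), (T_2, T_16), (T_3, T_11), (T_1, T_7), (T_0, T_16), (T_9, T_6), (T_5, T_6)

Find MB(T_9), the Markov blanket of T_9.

{T_0, T_1, T_2, T_3, T_4, T_5, T_6, T_7, T_8, T_10, T_11, T_12, T_13, T_14, T_15, T_16}

Recall MB(v) = parents ∪ children ∪ spouses, where spouses are the other parents of v's children.
Ch(T_9) = {T_4, T_5, T_6, T_7, T_14}.
T_9's parents: T_3, T_13.
Co-parents of T_9 (other parents of its children):
  T_5: T_0, T_15
  T_7: T_1, T_2, T_8, T_10, T_13
  T_6: T_2, T_3, T_5, T_8, T_11, T_12, T_13, T_16
  T_4: T_1, T_6, T_10, T_11
  T_14: T_3, T_5, T_6, T_12, T_15, T_16
Taking the union gives {T_0, T_1, T_2, T_3, T_4, T_5, T_6, T_7, T_8, T_10, T_11, T_12, T_13, T_14, T_15, T_16}.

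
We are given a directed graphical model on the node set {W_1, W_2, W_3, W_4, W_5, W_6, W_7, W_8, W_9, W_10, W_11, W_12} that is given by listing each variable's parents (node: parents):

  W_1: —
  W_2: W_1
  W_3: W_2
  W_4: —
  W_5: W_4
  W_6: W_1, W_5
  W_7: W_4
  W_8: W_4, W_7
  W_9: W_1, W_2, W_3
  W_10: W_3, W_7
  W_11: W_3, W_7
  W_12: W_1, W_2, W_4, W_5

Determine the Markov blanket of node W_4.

{W_1, W_2, W_5, W_7, W_8, W_12}

By definition, MB(W_4) is built from W_4's parents, W_4's children, and the co-parents of W_4.
W_4 has no parents.
W_4 has children W_5, W_7, W_8, W_12.
For each child, the remaining parents (spouses of W_4):
  W_5: —
  W_7: —
  W_8: W_7
  W_12: W_1, W_2, W_5
Taking the union gives {W_1, W_2, W_5, W_7, W_8, W_12}.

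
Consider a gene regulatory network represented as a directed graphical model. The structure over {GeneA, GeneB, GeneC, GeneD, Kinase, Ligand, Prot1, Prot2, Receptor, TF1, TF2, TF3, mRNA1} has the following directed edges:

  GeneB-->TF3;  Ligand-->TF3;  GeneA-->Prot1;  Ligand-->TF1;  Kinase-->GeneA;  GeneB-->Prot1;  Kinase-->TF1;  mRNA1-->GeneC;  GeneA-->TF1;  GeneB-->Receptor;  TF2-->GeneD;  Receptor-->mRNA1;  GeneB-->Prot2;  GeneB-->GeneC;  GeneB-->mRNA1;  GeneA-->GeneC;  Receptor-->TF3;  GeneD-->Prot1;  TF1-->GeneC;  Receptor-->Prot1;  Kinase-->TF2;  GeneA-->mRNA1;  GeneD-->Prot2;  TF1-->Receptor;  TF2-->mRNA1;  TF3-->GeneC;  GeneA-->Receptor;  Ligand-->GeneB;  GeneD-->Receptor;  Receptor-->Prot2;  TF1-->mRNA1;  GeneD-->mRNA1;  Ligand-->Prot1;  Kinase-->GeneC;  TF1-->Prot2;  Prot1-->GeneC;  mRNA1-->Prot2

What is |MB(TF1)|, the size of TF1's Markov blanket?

12

Children of TF1: GeneC, Prot2, Receptor, mRNA1.
TF1's parents: GeneA, Kinase, Ligand.
Other parents of TF1's children:
  Receptor: GeneA, GeneB, GeneD
  mRNA1: GeneA, GeneB, GeneD, Receptor, TF2
  GeneC: GeneA, GeneB, Kinase, Prot1, TF3, mRNA1
  Prot2: GeneB, GeneD, Receptor, mRNA1
MB(TF1) = {GeneA, GeneB, GeneC, GeneD, Kinase, Ligand, Prot1, Prot2, Receptor, TF2, TF3, mRNA1}, which has 12 nodes.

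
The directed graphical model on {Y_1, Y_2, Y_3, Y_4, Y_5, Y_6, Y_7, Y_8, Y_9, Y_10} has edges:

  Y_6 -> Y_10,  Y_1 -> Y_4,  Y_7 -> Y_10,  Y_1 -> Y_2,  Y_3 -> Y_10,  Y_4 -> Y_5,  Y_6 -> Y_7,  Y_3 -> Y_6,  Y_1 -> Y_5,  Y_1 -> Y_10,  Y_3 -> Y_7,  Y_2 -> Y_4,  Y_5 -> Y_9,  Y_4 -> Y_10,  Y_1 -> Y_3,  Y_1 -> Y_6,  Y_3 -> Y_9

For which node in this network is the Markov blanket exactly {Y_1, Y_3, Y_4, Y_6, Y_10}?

The target node must have every member of {Y_1, Y_3, Y_4, Y_6, Y_10} as a parent, child, or co-parent, and no others.
Parents of Y_7: Y_3, Y_6; children: Y_10; co-parents: Y_1, Y_3, Y_4, Y_6.
These exactly cover the given set, so the node is Y_7.

Y_7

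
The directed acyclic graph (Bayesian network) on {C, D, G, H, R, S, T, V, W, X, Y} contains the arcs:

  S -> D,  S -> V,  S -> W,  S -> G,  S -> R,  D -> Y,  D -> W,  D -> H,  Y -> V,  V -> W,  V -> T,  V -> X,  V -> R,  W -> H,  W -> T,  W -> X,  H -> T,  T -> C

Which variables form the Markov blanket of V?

The Markov blanket of a node is its parents, its children, and the other parents of its children.
V's parents: S, Y.
Ch(V) = {R, T, W, X}.
Co-parents of V (other parents of its children):
  parents(W) \ {V} = {D, S}.
  parents(T) \ {V} = {H, W}.
  parents(X) \ {V} = {W}.
  R also has parent S.
Taking the union gives {D, H, R, S, T, W, X, Y}.

{D, H, R, S, T, W, X, Y}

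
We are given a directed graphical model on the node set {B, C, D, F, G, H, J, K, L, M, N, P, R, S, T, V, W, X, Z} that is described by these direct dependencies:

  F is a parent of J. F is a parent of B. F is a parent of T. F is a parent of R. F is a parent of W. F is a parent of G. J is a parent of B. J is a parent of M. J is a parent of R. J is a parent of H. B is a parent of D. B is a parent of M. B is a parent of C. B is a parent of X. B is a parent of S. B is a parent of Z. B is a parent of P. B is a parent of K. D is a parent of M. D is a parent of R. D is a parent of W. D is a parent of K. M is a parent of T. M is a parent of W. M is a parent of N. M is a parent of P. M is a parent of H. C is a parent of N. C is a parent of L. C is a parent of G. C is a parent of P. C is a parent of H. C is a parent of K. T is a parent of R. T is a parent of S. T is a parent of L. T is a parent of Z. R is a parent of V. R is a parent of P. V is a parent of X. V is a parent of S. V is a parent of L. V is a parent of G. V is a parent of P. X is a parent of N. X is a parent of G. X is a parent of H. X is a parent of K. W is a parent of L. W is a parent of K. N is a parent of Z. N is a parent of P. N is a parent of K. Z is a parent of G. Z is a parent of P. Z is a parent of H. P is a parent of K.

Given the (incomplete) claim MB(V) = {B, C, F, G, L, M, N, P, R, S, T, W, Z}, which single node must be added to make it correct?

A node's Markov blanket = Pa ∪ Ch ∪ (parents of Ch other than the node itself).
V's children: G, L, P, S, X.
V's parents: R.
Co-parents of V (other parents of its children):
  X: B
  S: B, T
  L: C, T, W
  G: C, F, X, Z
  P: B, C, M, N, R, Z
MB(V) = {B, C, F, G, L, M, N, P, R, S, T, W, X, Z}.
Comparing with the claimed set, X is missing.

X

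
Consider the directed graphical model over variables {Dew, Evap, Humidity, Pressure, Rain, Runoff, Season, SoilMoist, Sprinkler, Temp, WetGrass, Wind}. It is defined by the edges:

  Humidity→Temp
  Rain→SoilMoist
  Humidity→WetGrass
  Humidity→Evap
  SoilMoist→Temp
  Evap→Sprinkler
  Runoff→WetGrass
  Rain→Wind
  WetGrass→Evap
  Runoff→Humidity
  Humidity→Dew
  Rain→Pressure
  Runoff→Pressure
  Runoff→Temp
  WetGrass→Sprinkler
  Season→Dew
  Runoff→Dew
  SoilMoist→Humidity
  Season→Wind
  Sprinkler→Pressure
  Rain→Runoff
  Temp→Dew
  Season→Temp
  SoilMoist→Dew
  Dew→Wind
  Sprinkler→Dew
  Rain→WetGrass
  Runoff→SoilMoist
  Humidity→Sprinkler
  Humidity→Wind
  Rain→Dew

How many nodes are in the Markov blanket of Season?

8

Pa(Season) = {}.
Season has children Dew, Temp, Wind.
Other parents of Season's children:
  Temp also has parents Humidity, Runoff, SoilMoist.
  Dew also has parents Humidity, Rain, Runoff, SoilMoist, Sprinkler, Temp.
  Wind's other parents are Dew, Humidity, Rain.
MB(Season) = {Dew, Humidity, Rain, Runoff, SoilMoist, Sprinkler, Temp, Wind}, which has 8 nodes.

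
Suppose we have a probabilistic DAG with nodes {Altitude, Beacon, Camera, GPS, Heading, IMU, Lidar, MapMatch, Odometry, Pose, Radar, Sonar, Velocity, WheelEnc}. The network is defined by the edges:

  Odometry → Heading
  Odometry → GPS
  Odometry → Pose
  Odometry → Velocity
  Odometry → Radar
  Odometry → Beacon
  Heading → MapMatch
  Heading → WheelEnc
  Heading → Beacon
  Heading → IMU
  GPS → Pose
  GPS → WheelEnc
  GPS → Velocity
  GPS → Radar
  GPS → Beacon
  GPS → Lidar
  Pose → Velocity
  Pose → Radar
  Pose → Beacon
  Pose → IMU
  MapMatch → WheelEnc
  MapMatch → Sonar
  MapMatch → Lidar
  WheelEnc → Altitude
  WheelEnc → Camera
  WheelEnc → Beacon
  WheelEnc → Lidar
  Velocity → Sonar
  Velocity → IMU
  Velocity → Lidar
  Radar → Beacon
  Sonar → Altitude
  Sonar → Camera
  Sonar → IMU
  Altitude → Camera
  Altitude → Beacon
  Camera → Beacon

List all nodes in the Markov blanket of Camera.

Camera's parents: Altitude, Sonar, WheelEnc.
Camera has child Beacon.
Co-parents of Camera (other parents of its children):
  Beacon's other parents are Altitude, GPS, Heading, Odometry, Pose, Radar, WheelEnc.
Taking the union gives {Altitude, Beacon, GPS, Heading, Odometry, Pose, Radar, Sonar, WheelEnc}.

{Altitude, Beacon, GPS, Heading, Odometry, Pose, Radar, Sonar, WheelEnc}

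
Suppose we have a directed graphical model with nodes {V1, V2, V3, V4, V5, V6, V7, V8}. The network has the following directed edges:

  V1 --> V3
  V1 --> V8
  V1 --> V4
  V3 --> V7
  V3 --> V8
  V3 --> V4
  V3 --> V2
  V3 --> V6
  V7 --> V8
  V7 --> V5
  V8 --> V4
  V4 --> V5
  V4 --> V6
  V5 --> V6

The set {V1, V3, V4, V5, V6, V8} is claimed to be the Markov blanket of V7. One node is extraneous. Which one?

V6

Parents of V7: V3.
V7 has children V5, V8.
Other parents of V7's children:
  V8: V1, V3
  V5: V4
MB(V7) = {V1, V3, V4, V5, V8}.
V6 is neither a parent, child, nor co-parent of V7, so it does not belong.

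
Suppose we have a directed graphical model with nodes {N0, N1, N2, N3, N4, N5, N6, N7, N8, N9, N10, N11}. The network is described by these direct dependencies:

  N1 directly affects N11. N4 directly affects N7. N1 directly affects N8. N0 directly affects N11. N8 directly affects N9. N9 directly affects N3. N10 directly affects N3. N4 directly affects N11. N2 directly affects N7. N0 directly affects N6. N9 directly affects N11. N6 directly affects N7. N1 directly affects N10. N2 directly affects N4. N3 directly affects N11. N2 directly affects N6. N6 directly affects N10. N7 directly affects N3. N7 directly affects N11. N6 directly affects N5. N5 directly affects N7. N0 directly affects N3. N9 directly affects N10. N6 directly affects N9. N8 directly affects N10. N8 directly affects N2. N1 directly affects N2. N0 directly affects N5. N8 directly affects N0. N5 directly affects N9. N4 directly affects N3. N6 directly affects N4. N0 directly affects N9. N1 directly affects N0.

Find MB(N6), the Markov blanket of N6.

N6's parents: N0, N2.
Ch(N6) = {N4, N5, N7, N9, N10}.
For each child, the remaining parents (spouses of N6):
  parents(N5) \ {N6} = {N0}.
  N4's other parent is N2.
  N9 also has parents N0, N5, N8.
  N10 also has parents N1, N8, N9.
  parents(N7) \ {N6} = {N2, N4, N5}.
Taking the union gives {N0, N1, N2, N4, N5, N7, N8, N9, N10}.

{N0, N1, N2, N4, N5, N7, N8, N9, N10}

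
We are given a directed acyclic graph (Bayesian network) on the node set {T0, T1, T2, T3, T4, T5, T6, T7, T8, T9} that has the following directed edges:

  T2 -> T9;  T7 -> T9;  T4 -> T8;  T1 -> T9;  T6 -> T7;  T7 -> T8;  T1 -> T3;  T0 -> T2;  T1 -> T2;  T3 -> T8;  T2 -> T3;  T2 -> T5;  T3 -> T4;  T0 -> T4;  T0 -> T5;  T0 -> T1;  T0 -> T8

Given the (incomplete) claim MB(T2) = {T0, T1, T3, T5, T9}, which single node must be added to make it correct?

The Markov blanket of a node is its parents, its children, and the other parents of its children.
T2 has parents T0, T1.
Ch(T2) = {T3, T5, T9}.
Other parents of T2's children:
  T3's other parent is T1.
  parents(T5) \ {T2} = {T0}.
  T9's other parents are T1, T7.
MB(T2) = {T0, T1, T3, T5, T7, T9}.
Comparing with the claimed set, T7 is missing.

T7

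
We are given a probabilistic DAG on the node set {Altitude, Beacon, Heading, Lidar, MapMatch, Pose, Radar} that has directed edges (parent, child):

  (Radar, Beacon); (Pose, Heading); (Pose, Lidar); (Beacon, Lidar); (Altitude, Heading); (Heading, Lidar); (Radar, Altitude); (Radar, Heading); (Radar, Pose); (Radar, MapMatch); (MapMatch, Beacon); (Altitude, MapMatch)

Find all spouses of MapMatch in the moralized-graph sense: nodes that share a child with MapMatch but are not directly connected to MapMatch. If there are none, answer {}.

{}

Children of MapMatch: Beacon.
  Beacon's other parent is Radar.
Excluding nodes already adjacent to MapMatch (Altitude, Beacon, Radar), the co-parent-only contribution is {}.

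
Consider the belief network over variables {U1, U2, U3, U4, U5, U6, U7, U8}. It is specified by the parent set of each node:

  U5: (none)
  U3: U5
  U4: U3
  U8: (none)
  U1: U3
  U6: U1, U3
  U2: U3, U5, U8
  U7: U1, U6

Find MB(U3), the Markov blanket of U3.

{U1, U2, U4, U5, U6, U8}

Recall MB(v) = parents ∪ children ∪ spouses, where spouses are the other parents of v's children.
U3's parents: U5.
Children of U3: U1, U2, U4, U6.
For each child, the remaining parents (spouses of U3):
  U4: no additional parents.
  U1 has no other parent.
  U6's other parent is U1.
  U2's other parents are U5, U8.
So the Markov blanket of U3 is {U1, U2, U4, U5, U6, U8}.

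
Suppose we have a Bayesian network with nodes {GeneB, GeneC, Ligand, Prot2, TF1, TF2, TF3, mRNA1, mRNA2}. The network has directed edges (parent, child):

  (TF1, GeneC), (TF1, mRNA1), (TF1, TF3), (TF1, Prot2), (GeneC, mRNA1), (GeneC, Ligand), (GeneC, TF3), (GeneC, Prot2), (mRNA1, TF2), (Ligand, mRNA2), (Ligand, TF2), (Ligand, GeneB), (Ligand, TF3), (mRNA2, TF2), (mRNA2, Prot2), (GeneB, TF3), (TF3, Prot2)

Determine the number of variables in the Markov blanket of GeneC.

7

GeneC's parents: TF1.
Ch(GeneC) = {Ligand, Prot2, TF3, mRNA1}.
Parents of each child, excluding GeneC:
  mRNA1: TF1
  Ligand: —
  TF3: GeneB, Ligand, TF1
  Prot2: TF1, TF3, mRNA2
MB(GeneC) = {GeneB, Ligand, Prot2, TF1, TF3, mRNA1, mRNA2}, which has 7 nodes.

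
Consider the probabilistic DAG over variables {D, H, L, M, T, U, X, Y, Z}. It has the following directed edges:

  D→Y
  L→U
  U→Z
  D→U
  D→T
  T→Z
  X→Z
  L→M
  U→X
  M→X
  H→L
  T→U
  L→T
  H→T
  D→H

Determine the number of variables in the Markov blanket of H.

Recall MB(v) = parents ∪ children ∪ spouses, where spouses are the other parents of v's children.
H has parent D.
Ch(H) = {L, T}.
For each child, the remaining parents (spouses of H):
  L: no additional parents.
  T also has parents D, L.
MB(H) = {D, L, T}, which has 3 nodes.

3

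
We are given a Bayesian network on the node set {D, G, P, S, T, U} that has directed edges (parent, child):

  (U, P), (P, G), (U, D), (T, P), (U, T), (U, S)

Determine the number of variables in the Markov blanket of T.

2

A node's Markov blanket = Pa ∪ Ch ∪ (parents of Ch other than the node itself).
T's children: P.
Parents of T: U.
Other parents of T's children:
  P: U
MB(T) = {P, U}, which has 2 nodes.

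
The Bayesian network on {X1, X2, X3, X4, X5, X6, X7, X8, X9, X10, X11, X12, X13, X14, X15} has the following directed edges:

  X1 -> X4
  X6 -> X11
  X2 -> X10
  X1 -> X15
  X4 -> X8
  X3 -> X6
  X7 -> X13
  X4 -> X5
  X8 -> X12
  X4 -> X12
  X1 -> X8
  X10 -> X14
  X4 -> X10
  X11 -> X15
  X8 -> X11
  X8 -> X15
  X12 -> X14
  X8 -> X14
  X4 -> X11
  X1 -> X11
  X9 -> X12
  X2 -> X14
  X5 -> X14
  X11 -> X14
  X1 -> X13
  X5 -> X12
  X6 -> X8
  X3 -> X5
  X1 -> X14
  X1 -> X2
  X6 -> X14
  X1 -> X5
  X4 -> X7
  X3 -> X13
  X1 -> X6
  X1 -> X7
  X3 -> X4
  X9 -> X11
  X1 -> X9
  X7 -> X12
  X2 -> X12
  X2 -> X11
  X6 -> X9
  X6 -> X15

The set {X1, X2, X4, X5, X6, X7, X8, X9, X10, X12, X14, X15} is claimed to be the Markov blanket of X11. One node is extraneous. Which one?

X7

The Markov blanket of a node is its parents, its children, and the other parents of its children.
X11's parents: X1, X2, X4, X6, X8, X9.
X11 has children X14, X15.
Other parents of X11's children:
  X14 also has parents X1, X2, X5, X6, X8, X10, X12.
  parents(X15) \ {X11} = {X1, X6, X8}.
MB(X11) = {X1, X2, X4, X5, X6, X8, X9, X10, X12, X14, X15}.
X7 is neither a parent, child, nor co-parent of X11, so it does not belong.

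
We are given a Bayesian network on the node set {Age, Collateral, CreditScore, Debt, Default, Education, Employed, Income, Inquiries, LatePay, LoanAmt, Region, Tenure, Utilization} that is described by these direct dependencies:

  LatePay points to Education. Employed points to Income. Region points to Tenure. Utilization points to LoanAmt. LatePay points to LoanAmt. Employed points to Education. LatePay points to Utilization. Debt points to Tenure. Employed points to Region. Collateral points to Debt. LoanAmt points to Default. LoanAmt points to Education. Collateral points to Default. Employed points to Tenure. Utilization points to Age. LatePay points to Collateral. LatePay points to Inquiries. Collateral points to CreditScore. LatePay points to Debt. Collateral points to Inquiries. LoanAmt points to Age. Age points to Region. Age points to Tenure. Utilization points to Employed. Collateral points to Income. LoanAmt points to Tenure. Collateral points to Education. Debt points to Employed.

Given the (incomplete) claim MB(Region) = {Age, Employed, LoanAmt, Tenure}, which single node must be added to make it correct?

Recall MB(v) = parents ∪ children ∪ spouses, where spouses are the other parents of v's children.
Children of Region: Tenure.
Pa(Region) = {Age, Employed}.
Other parents of Region's children:
  Tenure: Age, Debt, Employed, LoanAmt
MB(Region) = {Age, Debt, Employed, LoanAmt, Tenure}.
Comparing with the claimed set, Debt is missing.

Debt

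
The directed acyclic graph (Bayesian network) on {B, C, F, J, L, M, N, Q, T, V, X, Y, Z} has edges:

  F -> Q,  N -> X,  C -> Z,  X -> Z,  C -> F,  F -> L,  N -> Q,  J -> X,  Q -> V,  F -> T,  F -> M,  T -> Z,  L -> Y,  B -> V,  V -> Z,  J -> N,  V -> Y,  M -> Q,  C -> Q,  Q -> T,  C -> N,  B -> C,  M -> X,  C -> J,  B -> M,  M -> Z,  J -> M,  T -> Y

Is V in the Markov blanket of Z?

Yes

V is a parent of Z.
So V ∈ MB(Z).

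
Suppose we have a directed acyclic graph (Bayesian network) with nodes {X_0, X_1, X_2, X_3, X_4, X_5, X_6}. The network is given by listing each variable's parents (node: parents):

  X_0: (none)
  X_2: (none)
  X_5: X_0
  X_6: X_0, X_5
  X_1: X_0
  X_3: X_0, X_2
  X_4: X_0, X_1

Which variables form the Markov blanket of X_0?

{X_1, X_2, X_3, X_4, X_5, X_6}

Pa(X_0) = {}.
X_0's children: X_1, X_3, X_4, X_5, X_6.
Other parents of X_0's children:
  X_5: —
  X_1: —
  X_4: X_1
  X_3: X_2
  X_6: X_5
MB(X_0) = {X_1, X_2, X_3, X_4, X_5, X_6}.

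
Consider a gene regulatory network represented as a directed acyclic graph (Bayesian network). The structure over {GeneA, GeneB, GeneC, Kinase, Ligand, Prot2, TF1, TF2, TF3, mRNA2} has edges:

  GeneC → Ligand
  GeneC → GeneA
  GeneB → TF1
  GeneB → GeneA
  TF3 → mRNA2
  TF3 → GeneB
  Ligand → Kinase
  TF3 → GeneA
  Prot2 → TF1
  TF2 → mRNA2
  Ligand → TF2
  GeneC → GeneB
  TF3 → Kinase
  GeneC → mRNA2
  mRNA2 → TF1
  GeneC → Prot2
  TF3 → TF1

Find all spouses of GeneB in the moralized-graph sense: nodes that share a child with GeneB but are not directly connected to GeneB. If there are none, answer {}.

Children of GeneB: GeneA, TF1.
  GeneA's other parents are GeneC, TF3.
  parents(TF1) \ {GeneB} = {Prot2, TF3, mRNA2}.
Excluding nodes already adjacent to GeneB (GeneA, GeneC, TF1, TF3), the co-parent-only contribution is {Prot2, mRNA2}.

{Prot2, mRNA2}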